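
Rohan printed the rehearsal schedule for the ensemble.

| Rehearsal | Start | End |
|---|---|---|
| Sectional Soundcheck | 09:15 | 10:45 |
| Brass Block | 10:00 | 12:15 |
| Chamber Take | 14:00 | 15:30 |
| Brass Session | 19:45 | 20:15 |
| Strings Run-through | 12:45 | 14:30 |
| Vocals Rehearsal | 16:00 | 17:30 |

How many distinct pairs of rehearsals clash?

Sorted by start: Sectional Soundcheck, Brass Block, Strings Run-through, Chamber Take, Vocals Rehearsal, Brass Session.
Brass Block starts before Sectional Soundcheck ends → Sectional Soundcheck and Brass Block overlap.
Strings Run-through starts after Sectional Soundcheck ends — done with Sectional Soundcheck.
Strings Run-through starts after Brass Block ends — done with Brass Block.
Chamber Take starts before Strings Run-through ends → Strings Run-through and Chamber Take overlap.
Vocals Rehearsal starts after Strings Run-through ends — done with Strings Run-through.
Vocals Rehearsal starts after Chamber Take ends — done with Chamber Take.
Brass Session starts after Vocals Rehearsal ends.
Overlapping pairs: Brass Block & Sectional Soundcheck, Chamber Take & Strings Run-through — 2 in total.

2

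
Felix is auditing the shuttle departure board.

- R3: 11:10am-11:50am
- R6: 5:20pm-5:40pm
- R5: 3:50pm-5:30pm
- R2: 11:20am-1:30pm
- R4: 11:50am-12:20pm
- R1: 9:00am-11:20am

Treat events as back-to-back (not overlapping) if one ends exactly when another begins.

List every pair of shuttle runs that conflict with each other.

R1 & R3, R2 & R3, R2 & R4, R5 & R6

Sorted by start: R1, R3, R2, R4, R5, R6.
R3 starts before R1 ends → R1 and R3 overlap.
R2 starts exactly when R1 ends (back-to-back, no overlap) — done with R1.
R2 starts before R3 ends → R3 and R2 overlap.
R4 starts exactly when R3 ends (back-to-back, no overlap) — done with R3.
R4 starts before R2 ends → R2 and R4 overlap.
R5 starts after R2 ends — done with R2.
R5 starts after R4 ends — done with R4.
R6 starts before R5 ends → R5 and R6 overlap.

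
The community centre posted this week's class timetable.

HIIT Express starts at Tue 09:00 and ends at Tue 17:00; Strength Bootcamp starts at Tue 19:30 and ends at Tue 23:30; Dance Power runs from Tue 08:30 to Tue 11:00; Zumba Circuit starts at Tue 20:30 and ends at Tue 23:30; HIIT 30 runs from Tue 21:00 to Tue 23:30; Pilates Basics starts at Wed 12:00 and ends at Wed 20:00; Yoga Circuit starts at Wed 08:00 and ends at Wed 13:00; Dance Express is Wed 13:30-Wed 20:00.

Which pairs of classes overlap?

Dance Express & Pilates Basics, Dance Power & HIIT Express, HIIT 30 & Strength Bootcamp, HIIT 30 & Zumba Circuit, Pilates Basics & Yoga Circuit, Strength Bootcamp & Zumba Circuit

Sorted by start: Dance Power, HIIT Express, Strength Bootcamp, Zumba Circuit, HIIT 30, Yoga Circuit, Pilates Basics, Dance Express.
HIIT Express starts before Dance Power ends → Dance Power and HIIT Express overlap.
Strength Bootcamp starts after Dance Power ends — done with Dance Power.
Strength Bootcamp starts after HIIT Express ends — done with HIIT Express.
Zumba Circuit starts before Strength Bootcamp ends → Strength Bootcamp and Zumba Circuit overlap.
HIIT 30 starts before Strength Bootcamp ends → Strength Bootcamp and HIIT 30 overlap.
Yoga Circuit starts after Strength Bootcamp ends — done with Strength Bootcamp.
HIIT 30 starts before Zumba Circuit ends → Zumba Circuit and HIIT 30 overlap.
Yoga Circuit starts after Zumba Circuit ends — done with Zumba Circuit.
Yoga Circuit starts after HIIT 30 ends — done with HIIT 30.
Pilates Basics starts before Yoga Circuit ends → Yoga Circuit and Pilates Basics overlap.
Dance Express starts after Yoga Circuit ends.
Dance Express starts before Pilates Basics ends → Pilates Basics and Dance Express overlap.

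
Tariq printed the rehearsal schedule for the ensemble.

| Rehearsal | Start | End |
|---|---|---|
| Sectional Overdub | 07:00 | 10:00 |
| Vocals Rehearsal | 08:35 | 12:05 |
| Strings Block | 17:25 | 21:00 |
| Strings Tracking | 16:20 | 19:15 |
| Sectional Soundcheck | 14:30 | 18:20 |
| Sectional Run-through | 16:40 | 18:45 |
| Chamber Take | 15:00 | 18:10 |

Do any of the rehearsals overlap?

Check each pair: they overlap iff neither finishes before the other starts.
Sorted by start: Sectional Overdub, Vocals Rehearsal, Sectional Soundcheck, Chamber Take, Strings Tracking, Sectional Run-through, Strings Block.
Vocals Rehearsal starts before Sectional Overdub ends → Sectional Overdub and Vocals Rehearsal overlap.
That's a conflict, so the schedule is not conflict-free.

Yes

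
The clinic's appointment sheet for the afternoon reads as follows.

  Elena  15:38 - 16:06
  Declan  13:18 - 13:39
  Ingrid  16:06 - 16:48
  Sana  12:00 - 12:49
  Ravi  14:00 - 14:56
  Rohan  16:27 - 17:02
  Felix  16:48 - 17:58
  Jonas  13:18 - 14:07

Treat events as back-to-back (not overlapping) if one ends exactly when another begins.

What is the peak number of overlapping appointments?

2

Sort all start/end points and keep a running count:
12:00 start Sana → 1
12:49 end Sana → 0
13:18 start Declan → 1
13:18 start Jonas → 2
13:39 end Declan → 1
14:00 start Ravi → 2
14:07 end Jonas → 1
14:56 end Ravi → 0
15:38 start Elena → 1
16:06 end Elena → 0
16:06 start Ingrid → 1
16:27 start Rohan → 2
16:48 end Ingrid → 1
16:48 start Felix → 2
17:02 end Rohan → 1
17:58 end Felix → 0
Peak is 2, at 13:18 (Declan, Jonas).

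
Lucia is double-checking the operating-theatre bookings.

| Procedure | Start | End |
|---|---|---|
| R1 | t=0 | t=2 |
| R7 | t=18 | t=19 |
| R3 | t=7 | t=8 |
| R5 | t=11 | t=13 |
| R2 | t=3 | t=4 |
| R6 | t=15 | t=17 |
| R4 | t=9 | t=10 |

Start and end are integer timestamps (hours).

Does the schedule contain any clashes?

No

Sorted by start: R1, R2, R3, R4, R5, R6, R7.
R2 starts after R1 ends — done with R1.
R3 starts after R2 ends — done with R2.
R4 starts after R3 ends — done with R3.
R5 starts after R4 ends — done with R4.
R6 starts after R5 ends — done with R5.
R7 starts after R6 ends.
Every pair is clear; the schedule has no overlaps.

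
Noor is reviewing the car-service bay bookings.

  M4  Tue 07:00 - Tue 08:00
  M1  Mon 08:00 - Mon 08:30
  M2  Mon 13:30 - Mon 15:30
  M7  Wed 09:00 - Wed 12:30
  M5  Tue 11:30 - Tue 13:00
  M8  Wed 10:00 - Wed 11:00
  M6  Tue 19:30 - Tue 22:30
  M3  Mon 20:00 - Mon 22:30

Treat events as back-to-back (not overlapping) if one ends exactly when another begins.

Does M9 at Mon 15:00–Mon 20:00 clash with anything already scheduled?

Yes — it overlaps M2

M1: ends Mon 08:30 at or before M9 starts Mon 15:00 → clear.
M2: starts Mon 13:30 before M9 ends Mon 20:00, and ends Mon 15:30 after M9 starts Mon 15:00 → overlap.
M3: starts Mon 20:00 at or after M9 ends Mon 20:00 → clear.
M4: starts Tue 07:00 at or after M9 ends Mon 20:00 → clear.
M5: starts Tue 11:30 at or after M9 ends Mon 20:00 → clear.
M6: starts Tue 19:30 at or after M9 ends Mon 20:00 → clear.
M7: starts Wed 09:00 at or after M9 ends Mon 20:00 → clear.
M8: starts Wed 10:00 at or after M9 ends Mon 20:00 → clear.
M9 overlaps M2.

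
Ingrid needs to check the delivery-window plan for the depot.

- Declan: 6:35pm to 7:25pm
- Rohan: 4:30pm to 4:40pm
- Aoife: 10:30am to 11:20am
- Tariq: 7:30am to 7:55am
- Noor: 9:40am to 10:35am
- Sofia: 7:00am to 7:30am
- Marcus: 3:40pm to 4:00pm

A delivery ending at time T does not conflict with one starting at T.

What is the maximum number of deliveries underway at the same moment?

Sort all start/end points and keep a running count:
7:00am start Sofia → 1
7:30am end Sofia → 0
7:30am start Tariq → 1
7:55am end Tariq → 0
9:40am start Noor → 1
10:30am start Aoife → 2
10:35am end Noor → 1
11:20am end Aoife → 0
3:40pm start Marcus → 1
4:00pm end Marcus → 0
4:30pm start Rohan → 1
4:40pm end Rohan → 0
6:35pm start Declan → 1
7:25pm end Declan → 0
Peak is 2, at 10:30am (Aoife, Noor).

2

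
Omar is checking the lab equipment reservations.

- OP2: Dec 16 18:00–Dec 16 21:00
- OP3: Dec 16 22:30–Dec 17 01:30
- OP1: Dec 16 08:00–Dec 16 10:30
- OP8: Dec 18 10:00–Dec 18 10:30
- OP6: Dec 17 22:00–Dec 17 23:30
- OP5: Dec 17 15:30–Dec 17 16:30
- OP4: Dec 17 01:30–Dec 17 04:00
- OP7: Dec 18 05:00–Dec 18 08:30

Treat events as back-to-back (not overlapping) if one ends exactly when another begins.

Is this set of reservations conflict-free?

Two intervals overlap when each starts before the other ends.
Sorted by start: OP1, OP2, OP3, OP4, OP5, OP6, OP7, OP8.
OP2 starts after OP1 ends — done with OP1.
OP3 starts after OP2 ends — done with OP2.
OP4 starts exactly when OP3 ends (back-to-back, no overlap) — done with OP3.
OP5 starts after OP4 ends — done with OP4.
OP6 starts after OP5 ends — done with OP5.
OP7 starts after OP6 ends — done with OP6.
OP8 starts after OP7 ends.
Every pair is clear; the schedule has no overlaps.

Yes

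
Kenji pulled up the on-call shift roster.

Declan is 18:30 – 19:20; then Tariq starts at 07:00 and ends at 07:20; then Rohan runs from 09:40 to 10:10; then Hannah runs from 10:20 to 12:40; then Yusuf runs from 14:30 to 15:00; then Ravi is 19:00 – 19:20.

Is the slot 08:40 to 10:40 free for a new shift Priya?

No — it overlaps Hannah, Rohan

Tariq: ends 07:20 at or before Priya starts 08:40 → clear.
Rohan: starts 09:40 before Priya ends 10:40, and ends 10:10 after Priya starts 08:40 → overlap.
Hannah: starts 10:20 before Priya ends 10:40, and ends 12:40 after Priya starts 08:40 → overlap.
Yusuf: starts 14:30 at or after Priya ends 10:40 → clear.
Declan: starts 18:30 at or after Priya ends 10:40 → clear.
Ravi: starts 19:00 at or after Priya ends 10:40 → clear.
Priya overlaps Rohan, Hannah.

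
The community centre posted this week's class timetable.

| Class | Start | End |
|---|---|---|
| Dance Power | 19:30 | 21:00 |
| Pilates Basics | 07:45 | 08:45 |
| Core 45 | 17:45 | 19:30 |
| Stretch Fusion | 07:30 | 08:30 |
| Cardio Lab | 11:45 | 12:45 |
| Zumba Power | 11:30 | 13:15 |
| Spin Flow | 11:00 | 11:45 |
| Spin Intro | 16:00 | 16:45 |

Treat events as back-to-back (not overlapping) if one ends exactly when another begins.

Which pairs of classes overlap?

Sorted by start: Stretch Fusion, Pilates Basics, Spin Flow, Zumba Power, Cardio Lab, Spin Intro, Core 45, Dance Power.
Pilates Basics starts before Stretch Fusion ends → Stretch Fusion and Pilates Basics overlap.
Spin Flow starts after Stretch Fusion ends; Stretch Fusion is clear from here.
Spin Flow starts after Pilates Basics ends; Pilates Basics is clear from here.
Zumba Power starts before Spin Flow ends → Spin Flow and Zumba Power overlap.
Cardio Lab starts exactly when Spin Flow ends (back-to-back, no overlap); Spin Flow is clear from here.
Cardio Lab starts before Zumba Power ends → Zumba Power and Cardio Lab overlap.
Spin Intro starts after Zumba Power ends; Zumba Power is clear from here.
Spin Intro starts after Cardio Lab ends; Cardio Lab is clear from here.
Core 45 starts after Spin Intro ends; Spin Intro is clear from here.
Dance Power starts exactly when Core 45 ends (back-to-back, no overlap).

Cardio Lab & Zumba Power, Pilates Basics & Stretch Fusion, Spin Flow & Zumba Power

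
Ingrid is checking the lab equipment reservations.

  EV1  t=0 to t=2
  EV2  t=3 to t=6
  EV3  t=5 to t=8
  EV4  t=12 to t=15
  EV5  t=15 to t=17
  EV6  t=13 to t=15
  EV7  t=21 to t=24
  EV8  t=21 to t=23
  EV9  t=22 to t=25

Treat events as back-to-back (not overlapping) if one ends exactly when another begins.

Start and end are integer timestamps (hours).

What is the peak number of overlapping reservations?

Walk through starts and ends in time order (an end at T is processed before a start at T):
t=0 start EV1 → 1
t=2 end EV1 → 0
t=3 start EV2 → 1
t=5 start EV3 → 2
t=6 end EV2 → 1
t=8 end EV3 → 0
t=12 start EV4 → 1
t=13 start EV6 → 2
t=15 end EV4 → 1
t=15 end EV6 → 0
t=15 start EV5 → 1
t=17 end EV5 → 0
t=21 start EV7 → 1
t=21 start EV8 → 2
t=22 start EV9 → 3
t=23 end EV8 → 2
t=24 end EV7 → 1
t=25 end EV9 → 0
Peak is 3, at t=22 (EV7, EV8, EV9).

3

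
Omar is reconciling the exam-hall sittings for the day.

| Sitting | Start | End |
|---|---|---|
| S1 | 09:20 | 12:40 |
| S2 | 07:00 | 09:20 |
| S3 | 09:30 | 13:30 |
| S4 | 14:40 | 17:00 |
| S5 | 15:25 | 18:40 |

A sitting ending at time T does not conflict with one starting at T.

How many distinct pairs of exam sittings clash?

2

Sorted by start: S2, S1, S3, S4, S5.
S1 starts exactly when S2 ends (back-to-back, no overlap) — done with S2.
S3 starts before S1 ends → S1 and S3 overlap.
S4 starts after S1 ends — done with S1.
S4 starts after S3 ends — done with S3.
S5 starts before S4 ends → S4 and S5 overlap.
Overlapping pairs: S1 & S3, S4 & S5 — 2 in total.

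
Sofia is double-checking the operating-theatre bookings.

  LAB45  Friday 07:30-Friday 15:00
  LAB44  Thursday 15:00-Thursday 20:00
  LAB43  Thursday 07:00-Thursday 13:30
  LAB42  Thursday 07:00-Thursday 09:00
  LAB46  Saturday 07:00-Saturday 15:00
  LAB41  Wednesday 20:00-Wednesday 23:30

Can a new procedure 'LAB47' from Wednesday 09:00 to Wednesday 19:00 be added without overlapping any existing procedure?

LAB41: starts Wednesday 20:00 at or after LAB47 ends Wednesday 19:00 → clear.
LAB42: starts Thursday 07:00 at or after LAB47 ends Wednesday 19:00 → clear.
LAB43: starts Thursday 07:00 at or after LAB47 ends Wednesday 19:00 → clear.
LAB44: starts Thursday 15:00 at or after LAB47 ends Wednesday 19:00 → clear.
LAB45: starts Friday 07:30 at or after LAB47 ends Wednesday 19:00 → clear.
LAB46: starts Saturday 07:00 at or after LAB47 ends Wednesday 19:00 → clear.

Yes — the slot is free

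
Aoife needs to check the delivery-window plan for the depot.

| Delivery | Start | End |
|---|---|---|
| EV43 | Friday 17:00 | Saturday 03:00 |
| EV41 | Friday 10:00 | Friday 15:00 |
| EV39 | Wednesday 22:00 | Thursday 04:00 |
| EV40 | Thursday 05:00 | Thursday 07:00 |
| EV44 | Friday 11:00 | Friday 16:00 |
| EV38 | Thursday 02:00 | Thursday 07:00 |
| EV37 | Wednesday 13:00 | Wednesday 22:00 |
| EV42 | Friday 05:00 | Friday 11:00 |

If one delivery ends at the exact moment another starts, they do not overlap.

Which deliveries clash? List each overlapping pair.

EV38 & EV39, EV38 & EV40, EV41 & EV42, EV41 & EV44

Sorted by start: EV37, EV39, EV38, EV40, EV42, EV41, EV44, EV43.
EV39 starts exactly when EV37 ends (back-to-back, no overlap) — done with EV37.
EV38 starts before EV39 ends → EV39 and EV38 overlap.
EV40 starts after EV39 ends — done with EV39.
EV40 starts before EV38 ends → EV38 and EV40 overlap.
EV42 starts after EV38 ends — done with EV38.
EV42 starts after EV40 ends — done with EV40.
EV41 starts before EV42 ends → EV42 and EV41 overlap.
EV44 starts exactly when EV42 ends (back-to-back, no overlap) — done with EV42.
EV44 starts before EV41 ends → EV41 and EV44 overlap.
EV43 starts after EV41 ends.
EV43 starts after EV44 ends.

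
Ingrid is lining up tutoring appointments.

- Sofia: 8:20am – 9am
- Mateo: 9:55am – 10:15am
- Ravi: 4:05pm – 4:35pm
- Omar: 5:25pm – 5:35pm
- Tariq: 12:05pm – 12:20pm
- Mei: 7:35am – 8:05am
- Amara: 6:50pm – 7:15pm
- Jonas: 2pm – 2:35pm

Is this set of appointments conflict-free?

Two intervals overlap when each starts before the other ends.
Sorted by start: Mei, Sofia, Mateo, Tariq, Jonas, Ravi, Omar, Amara.
Sofia starts after Mei ends, so Mei has no further overlaps.
Mateo starts after Sofia ends, so Sofia has no further overlaps.
Tariq starts after Mateo ends, so Mateo has no further overlaps.
Jonas starts after Tariq ends, so Tariq has no further overlaps.
Ravi starts after Jonas ends, so Jonas has no further overlaps.
Omar starts after Ravi ends, so Ravi has no further overlaps.
Amara starts after Omar ends.
Every pair is clear; the schedule has no overlaps.

Yes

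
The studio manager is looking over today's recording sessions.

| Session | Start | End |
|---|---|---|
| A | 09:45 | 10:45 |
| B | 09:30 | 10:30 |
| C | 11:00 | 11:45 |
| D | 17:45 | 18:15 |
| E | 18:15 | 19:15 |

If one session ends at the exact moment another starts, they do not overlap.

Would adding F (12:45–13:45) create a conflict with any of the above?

B: ends 10:30 at or before F starts 12:45 → clear.
A: ends 10:45 at or before F starts 12:45 → clear.
C: ends 11:45 at or before F starts 12:45 → clear.
D: starts 17:45 at or after F ends 13:45 → clear.
E: starts 18:15 at or after F ends 13:45 → clear.

No — it doesn't clash with anything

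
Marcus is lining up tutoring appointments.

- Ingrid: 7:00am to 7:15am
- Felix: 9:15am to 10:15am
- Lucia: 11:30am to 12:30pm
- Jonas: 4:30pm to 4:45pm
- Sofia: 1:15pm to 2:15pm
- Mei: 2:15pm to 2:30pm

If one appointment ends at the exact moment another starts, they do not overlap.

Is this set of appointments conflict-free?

Sorted by start: Ingrid, Felix, Lucia, Sofia, Mei, Jonas.
Felix starts after Ingrid ends — done with Ingrid.
Lucia starts after Felix ends — done with Felix.
Sofia starts after Lucia ends — done with Lucia.
Mei starts exactly when Sofia ends (back-to-back, no overlap) — done with Sofia.
Jonas starts after Mei ends.
Every pair is clear; the schedule has no overlaps.

Yes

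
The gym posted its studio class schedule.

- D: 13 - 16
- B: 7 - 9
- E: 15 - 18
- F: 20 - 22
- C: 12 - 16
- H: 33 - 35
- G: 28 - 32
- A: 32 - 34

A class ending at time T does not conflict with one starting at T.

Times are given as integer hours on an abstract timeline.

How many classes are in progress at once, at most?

Sweep the timeline, counting +1 at each start and −1 at each end (ends before starts at a tie):
7 start B → 1
9 end B → 0
12 start C → 1
13 start D → 2
15 start E → 3
16 end C → 2
16 end D → 1
18 end E → 0
20 start F → 1
22 end F → 0
28 start G → 1
32 end G → 0
32 start A → 1
33 start H → 2
34 end A → 1
35 end H → 0
Peak is 3, at 15 (C, D, E).

3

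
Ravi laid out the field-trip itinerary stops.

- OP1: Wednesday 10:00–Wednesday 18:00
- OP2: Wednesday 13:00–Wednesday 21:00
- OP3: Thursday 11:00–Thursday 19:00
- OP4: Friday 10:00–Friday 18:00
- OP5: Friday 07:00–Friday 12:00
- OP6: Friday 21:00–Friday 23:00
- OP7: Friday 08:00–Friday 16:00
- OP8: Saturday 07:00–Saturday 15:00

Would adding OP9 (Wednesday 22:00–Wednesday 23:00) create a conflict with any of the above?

No — it doesn't clash with anything

OP1: ends Wednesday 18:00 at or before OP9 starts Wednesday 22:00 → clear.
OP2: ends Wednesday 21:00 at or before OP9 starts Wednesday 22:00 → clear.
OP3: starts Thursday 11:00 at or after OP9 ends Wednesday 23:00 → clear.
OP5: starts Friday 07:00 at or after OP9 ends Wednesday 23:00 → clear.
OP7: starts Friday 08:00 at or after OP9 ends Wednesday 23:00 → clear.
OP4: starts Friday 10:00 at or after OP9 ends Wednesday 23:00 → clear.
OP6: starts Friday 21:00 at or after OP9 ends Wednesday 23:00 → clear.
OP8: starts Saturday 07:00 at or after OP9 ends Wednesday 23:00 → clear.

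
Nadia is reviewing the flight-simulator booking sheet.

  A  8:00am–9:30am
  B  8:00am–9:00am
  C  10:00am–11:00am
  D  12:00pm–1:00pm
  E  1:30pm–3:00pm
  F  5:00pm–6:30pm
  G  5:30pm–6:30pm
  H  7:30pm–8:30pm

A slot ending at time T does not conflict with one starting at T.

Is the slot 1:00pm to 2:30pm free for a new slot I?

A: ends 9:30am at or before I starts 1:00pm → clear.
B: ends 9:00am at or before I starts 1:00pm → clear.
C: ends 11:00am at or before I starts 1:00pm → clear.
D: ends 1:00pm at or before I starts 1:00pm → clear.
E: starts 1:30pm before I ends 2:30pm, and ends 3:00pm after I starts 1:00pm → overlap.
F: starts 5:00pm at or after I ends 2:30pm → clear.
G: starts 5:30pm at or after I ends 2:30pm → clear.
H: starts 7:30pm at or after I ends 2:30pm → clear.
I overlaps E.

No — it overlaps E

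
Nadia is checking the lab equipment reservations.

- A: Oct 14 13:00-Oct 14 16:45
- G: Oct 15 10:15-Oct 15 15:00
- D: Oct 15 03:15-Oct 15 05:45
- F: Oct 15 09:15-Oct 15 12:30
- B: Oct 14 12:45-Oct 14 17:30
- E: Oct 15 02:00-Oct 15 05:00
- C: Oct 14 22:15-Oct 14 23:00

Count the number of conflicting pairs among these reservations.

3

Sorted by start: B, A, C, E, D, F, G.
A starts before B ends → B and A overlap.
C starts after B ends — done with B.
C starts after A ends — done with A.
E starts after C ends — done with C.
D starts before E ends → E and D overlap.
F starts after E ends — done with E.
F starts after D ends — done with D.
G starts before F ends → F and G overlap.
Overlapping pairs: A & B, D & E, F & G — 3 in total.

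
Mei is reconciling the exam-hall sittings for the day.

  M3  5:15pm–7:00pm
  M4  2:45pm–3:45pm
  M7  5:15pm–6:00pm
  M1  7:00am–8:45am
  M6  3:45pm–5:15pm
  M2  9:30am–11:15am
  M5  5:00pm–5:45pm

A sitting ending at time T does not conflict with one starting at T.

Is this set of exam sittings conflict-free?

No

Sorted by start: M1, M2, M4, M6, M5, M3, M7.
M2 starts after M1 ends; M1 is clear from here.
M4 starts after M2 ends; M2 is clear from here.
M6 starts exactly when M4 ends (back-to-back, no overlap); M4 is clear from here.
M5 starts before M6 ends → M6 and M5 overlap.
That's a conflict, so the schedule is not conflict-free.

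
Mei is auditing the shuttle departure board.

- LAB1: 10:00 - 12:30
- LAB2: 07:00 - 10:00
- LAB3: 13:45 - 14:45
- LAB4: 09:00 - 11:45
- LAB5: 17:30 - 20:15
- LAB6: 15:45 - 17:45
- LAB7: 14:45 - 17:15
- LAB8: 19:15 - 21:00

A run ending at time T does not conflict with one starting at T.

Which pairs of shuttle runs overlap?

Sorted by start: LAB2, LAB4, LAB1, LAB3, LAB7, LAB6, LAB5, LAB8.
LAB4 starts before LAB2 ends → LAB2 and LAB4 overlap.
LAB1 starts exactly when LAB2 ends (back-to-back, no overlap), so LAB2 has no further overlaps.
LAB1 starts before LAB4 ends → LAB4 and LAB1 overlap.
LAB3 starts after LAB4 ends, so LAB4 has no further overlaps.
LAB3 starts after LAB1 ends, so LAB1 has no further overlaps.
LAB7 starts exactly when LAB3 ends (back-to-back, no overlap), so LAB3 has no further overlaps.
LAB6 starts before LAB7 ends → LAB7 and LAB6 overlap.
LAB5 starts after LAB7 ends, so LAB7 has no further overlaps.
LAB5 starts before LAB6 ends → LAB6 and LAB5 overlap.
LAB8 starts after LAB6 ends.
LAB8 starts before LAB5 ends → LAB5 and LAB8 overlap.

LAB1 & LAB4, LAB2 & LAB4, LAB5 & LAB6, LAB5 & LAB8, LAB6 & LAB7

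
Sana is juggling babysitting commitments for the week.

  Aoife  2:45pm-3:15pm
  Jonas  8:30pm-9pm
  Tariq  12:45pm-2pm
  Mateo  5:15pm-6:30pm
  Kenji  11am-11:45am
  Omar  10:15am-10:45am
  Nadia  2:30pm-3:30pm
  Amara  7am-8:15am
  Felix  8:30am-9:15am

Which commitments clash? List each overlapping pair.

Sorted by start: Amara, Felix, Omar, Kenji, Tariq, Nadia, Aoife, Mateo, Jonas.
Felix starts after Amara ends, so Amara has no further overlaps.
Omar starts after Felix ends, so Felix has no further overlaps.
Kenji starts after Omar ends, so Omar has no further overlaps.
Tariq starts after Kenji ends, so Kenji has no further overlaps.
Nadia starts after Tariq ends, so Tariq has no further overlaps.
Aoife starts before Nadia ends → Nadia and Aoife overlap.
Mateo starts after Nadia ends, so Nadia has no further overlaps.
Mateo starts after Aoife ends, so Aoife has no further overlaps.
Jonas starts after Mateo ends.

Aoife & Nadia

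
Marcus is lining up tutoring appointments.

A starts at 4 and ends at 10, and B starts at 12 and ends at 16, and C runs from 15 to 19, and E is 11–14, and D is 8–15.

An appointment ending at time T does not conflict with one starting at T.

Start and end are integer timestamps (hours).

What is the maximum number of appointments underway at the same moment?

3

Sweep the timeline, counting +1 at each start and −1 at each end (ends before starts at a tie):
4 start A → 1
8 start D → 2
10 end A → 1
11 start E → 2
12 start B → 3
14 end E → 2
15 end D → 1
15 start C → 2
16 end B → 1
19 end C → 0
Peak is 3, at 12 (B, D, E).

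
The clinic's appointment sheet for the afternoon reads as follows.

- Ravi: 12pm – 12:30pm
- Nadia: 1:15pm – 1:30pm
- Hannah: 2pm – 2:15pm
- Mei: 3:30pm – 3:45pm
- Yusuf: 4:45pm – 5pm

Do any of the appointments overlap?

No

Sorted by start: Ravi, Nadia, Hannah, Mei, Yusuf.
Nadia starts after Ravi ends, so Ravi has no further overlaps.
Hannah starts after Nadia ends, so Nadia has no further overlaps.
Mei starts after Hannah ends, so Hannah has no further overlaps.
Yusuf starts after Mei ends.
Every pair is clear; the schedule has no overlaps.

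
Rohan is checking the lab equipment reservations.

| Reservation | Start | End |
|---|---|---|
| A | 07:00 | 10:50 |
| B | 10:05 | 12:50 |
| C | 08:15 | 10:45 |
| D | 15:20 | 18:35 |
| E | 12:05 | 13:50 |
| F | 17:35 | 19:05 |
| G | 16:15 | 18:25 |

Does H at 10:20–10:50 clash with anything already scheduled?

A: starts 07:00 before H ends 10:50, and ends 10:50 after H starts 10:20 → overlap.
C: starts 08:15 before H ends 10:50, and ends 10:45 after H starts 10:20 → overlap.
B: starts 10:05 before H ends 10:50, and ends 12:50 after H starts 10:20 → overlap.
E: starts 12:05 at or after H ends 10:50 → clear.
D: starts 15:20 at or after H ends 10:50 → clear.
G: starts 16:15 at or after H ends 10:50 → clear.
F: starts 17:35 at or after H ends 10:50 → clear.
H overlaps A, B, C.

Yes — it overlaps A, B, C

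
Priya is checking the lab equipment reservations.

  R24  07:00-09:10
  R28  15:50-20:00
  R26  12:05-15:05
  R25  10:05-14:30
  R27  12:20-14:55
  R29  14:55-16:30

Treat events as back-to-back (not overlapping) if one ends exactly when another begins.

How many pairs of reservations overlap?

5

Sorted by start: R24, R25, R26, R27, R29, R28.
R25 starts after R24 ends, so nothing later overlaps R24 either.
R26 starts before R25 ends → R25 and R26 overlap.
R27 starts before R25 ends → R25 and R27 overlap.
R29 starts after R25 ends, so nothing later overlaps R25 either.
R27 starts before R26 ends → R26 and R27 overlap.
R29 starts before R26 ends → R26 and R29 overlap.
R28 starts after R26 ends.
R29 starts exactly when R27 ends (back-to-back, no overlap), so nothing later overlaps R27 either.
R28 starts before R29 ends → R29 and R28 overlap.
Overlapping pairs: R25 & R26, R25 & R27, R26 & R27, R26 & R29, R28 & R29 — 5 in total.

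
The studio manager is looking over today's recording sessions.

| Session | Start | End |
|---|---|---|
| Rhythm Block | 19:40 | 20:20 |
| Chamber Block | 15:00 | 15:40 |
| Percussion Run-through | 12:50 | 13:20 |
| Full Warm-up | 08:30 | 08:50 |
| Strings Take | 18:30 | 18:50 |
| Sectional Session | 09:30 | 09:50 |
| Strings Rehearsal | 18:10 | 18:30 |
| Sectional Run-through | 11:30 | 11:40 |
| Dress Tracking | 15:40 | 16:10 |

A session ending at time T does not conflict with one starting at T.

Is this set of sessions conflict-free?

Yes

Check each pair: they overlap iff neither finishes before the other starts.
Sorted by start: Full Warm-up, Sectional Session, Sectional Run-through, Percussion Run-through, Chamber Block, Dress Tracking, Strings Rehearsal, Strings Take, Rhythm Block.
Sectional Session starts after Full Warm-up ends — done with Full Warm-up.
Sectional Run-through starts after Sectional Session ends — done with Sectional Session.
Percussion Run-through starts after Sectional Run-through ends — done with Sectional Run-through.
Chamber Block starts after Percussion Run-through ends — done with Percussion Run-through.
Dress Tracking starts exactly when Chamber Block ends (back-to-back, no overlap) — done with Chamber Block.
Strings Rehearsal starts after Dress Tracking ends — done with Dress Tracking.
Strings Take starts exactly when Strings Rehearsal ends (back-to-back, no overlap) — done with Strings Rehearsal.
Rhythm Block starts after Strings Take ends.
Every pair is clear; the schedule has no overlaps.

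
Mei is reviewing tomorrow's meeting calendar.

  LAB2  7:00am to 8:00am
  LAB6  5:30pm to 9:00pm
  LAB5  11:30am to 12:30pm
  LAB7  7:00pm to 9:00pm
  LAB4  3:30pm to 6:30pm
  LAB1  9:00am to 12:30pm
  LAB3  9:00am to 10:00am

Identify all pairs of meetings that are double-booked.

Two intervals overlap when each starts before the other ends.
Sorted by start: LAB2, LAB1, LAB3, LAB5, LAB4, LAB6, LAB7.
LAB1 starts after LAB2 ends; LAB2 is clear from here.
LAB3 starts before LAB1 ends → LAB1 and LAB3 overlap.
LAB5 starts before LAB1 ends → LAB1 and LAB5 overlap.
LAB4 starts after LAB1 ends; LAB1 is clear from here.
LAB5 starts after LAB3 ends; LAB3 is clear from here.
LAB4 starts after LAB5 ends; LAB5 is clear from here.
LAB6 starts before LAB4 ends → LAB4 and LAB6 overlap.
LAB7 starts after LAB4 ends.
LAB7 starts before LAB6 ends → LAB6 and LAB7 overlap.

LAB1 & LAB3, LAB1 & LAB5, LAB4 & LAB6, LAB6 & LAB7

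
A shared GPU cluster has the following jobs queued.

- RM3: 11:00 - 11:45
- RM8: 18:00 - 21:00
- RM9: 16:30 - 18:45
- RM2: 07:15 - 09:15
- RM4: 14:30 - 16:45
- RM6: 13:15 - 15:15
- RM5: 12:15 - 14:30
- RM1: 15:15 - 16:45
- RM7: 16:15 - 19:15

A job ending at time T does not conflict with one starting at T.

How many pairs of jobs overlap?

10

Sorted by start: RM2, RM3, RM5, RM6, RM4, RM1, RM7, RM9, RM8.
RM3 starts after RM2 ends, so nothing later overlaps RM2 either.
RM5 starts after RM3 ends, so nothing later overlaps RM3 either.
RM6 starts before RM5 ends → RM5 and RM6 overlap.
RM4 starts exactly when RM5 ends (back-to-back, no overlap), so nothing later overlaps RM5 either.
RM4 starts before RM6 ends → RM6 and RM4 overlap.
RM1 starts exactly when RM6 ends (back-to-back, no overlap), so nothing later overlaps RM6 either.
RM1 starts before RM4 ends → RM4 and RM1 overlap.
RM7 starts before RM4 ends → RM4 and RM7 overlap.
RM9 starts before RM4 ends → RM4 and RM9 overlap.
RM8 starts after RM4 ends.
RM7 starts before RM1 ends → RM1 and RM7 overlap.
RM9 starts before RM1 ends → RM1 and RM9 overlap.
RM8 starts after RM1 ends.
RM9 starts before RM7 ends → RM7 and RM9 overlap.
RM8 starts before RM7 ends → RM7 and RM8 overlap.
RM8 starts before RM9 ends → RM9 and RM8 overlap.
Overlapping pairs: RM1 & RM4, RM1 & RM7, RM1 & RM9, RM4 & RM6, RM4 & RM7, RM4 & RM9, RM5 & RM6, RM7 & RM8, RM7 & RM9, RM8 & RM9 — 10 in total.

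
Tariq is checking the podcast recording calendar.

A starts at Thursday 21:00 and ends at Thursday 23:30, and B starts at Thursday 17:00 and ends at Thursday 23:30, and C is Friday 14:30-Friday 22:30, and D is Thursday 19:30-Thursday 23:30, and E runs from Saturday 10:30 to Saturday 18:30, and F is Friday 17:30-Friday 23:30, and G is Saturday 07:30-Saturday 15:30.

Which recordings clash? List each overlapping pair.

A & B, A & D, B & D, C & F, E & G

Sorted by start: B, D, A, C, F, G, E.
D starts before B ends → B and D overlap.
A starts before B ends → B and A overlap.
C starts after B ends, so nothing later overlaps B either.
A starts before D ends → D and A overlap.
C starts after D ends, so nothing later overlaps D either.
C starts after A ends, so nothing later overlaps A either.
F starts before C ends → C and F overlap.
G starts after C ends, so nothing later overlaps C either.
G starts after F ends, so nothing later overlaps F either.
E starts before G ends → G and E overlap.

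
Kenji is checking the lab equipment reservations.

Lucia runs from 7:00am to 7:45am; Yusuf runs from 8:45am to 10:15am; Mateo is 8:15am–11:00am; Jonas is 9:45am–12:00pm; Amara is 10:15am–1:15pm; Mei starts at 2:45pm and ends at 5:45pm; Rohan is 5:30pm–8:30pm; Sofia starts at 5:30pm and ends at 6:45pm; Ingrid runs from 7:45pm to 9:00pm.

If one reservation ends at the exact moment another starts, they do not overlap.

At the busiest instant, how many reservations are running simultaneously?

3

Sort all start/end points and keep a running count:
7:00am start Lucia → 1
7:45am end Lucia → 0
8:15am start Mateo → 1
8:45am start Yusuf → 2
9:45am start Jonas → 3
10:15am end Yusuf → 2
10:15am start Amara → 3
11:00am end Mateo → 2
12:00pm end Jonas → 1
1:15pm end Amara → 0
2:45pm start Mei → 1
5:30pm start Rohan → 2
5:30pm start Sofia → 3
5:45pm end Mei → 2
6:45pm end Sofia → 1
7:45pm start Ingrid → 2
8:30pm end Rohan → 1
9:00pm end Ingrid → 0
Peak is 3, at 9:45am (Jonas, Mateo, Yusuf).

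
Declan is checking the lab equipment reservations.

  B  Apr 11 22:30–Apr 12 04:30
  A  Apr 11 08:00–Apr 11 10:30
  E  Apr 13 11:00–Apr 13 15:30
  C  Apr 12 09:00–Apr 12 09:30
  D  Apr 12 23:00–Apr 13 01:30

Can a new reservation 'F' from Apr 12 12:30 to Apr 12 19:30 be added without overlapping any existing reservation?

Yes — the slot is free

A: ends Apr 11 10:30 at or before F starts Apr 12 12:30 → clear.
B: ends Apr 12 04:30 at or before F starts Apr 12 12:30 → clear.
C: ends Apr 12 09:30 at or before F starts Apr 12 12:30 → clear.
D: starts Apr 12 23:00 at or after F ends Apr 12 19:30 → clear.
E: starts Apr 13 11:00 at or after F ends Apr 12 19:30 → clear.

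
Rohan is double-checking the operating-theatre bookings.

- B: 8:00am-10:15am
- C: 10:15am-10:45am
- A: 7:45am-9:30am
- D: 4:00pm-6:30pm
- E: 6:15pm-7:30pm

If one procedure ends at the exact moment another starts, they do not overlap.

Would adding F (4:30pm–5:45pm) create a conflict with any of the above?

Yes — it overlaps D

A: ends 9:30am at or before F starts 4:30pm → clear.
B: ends 10:15am at or before F starts 4:30pm → clear.
C: ends 10:45am at or before F starts 4:30pm → clear.
D: starts 4:00pm before F ends 5:45pm, and ends 6:30pm after F starts 4:30pm → overlap.
E: starts 6:15pm at or after F ends 5:45pm → clear.
F overlaps D.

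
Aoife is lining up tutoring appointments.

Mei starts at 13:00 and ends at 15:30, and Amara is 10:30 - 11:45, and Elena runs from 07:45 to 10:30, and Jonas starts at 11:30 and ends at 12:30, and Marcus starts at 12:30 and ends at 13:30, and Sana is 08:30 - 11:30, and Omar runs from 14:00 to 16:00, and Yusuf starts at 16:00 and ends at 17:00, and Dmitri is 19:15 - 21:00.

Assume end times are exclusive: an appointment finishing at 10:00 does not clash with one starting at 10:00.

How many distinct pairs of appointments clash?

5

Check each pair: they overlap iff neither finishes before the other starts.
Sorted by start: Elena, Sana, Amara, Jonas, Marcus, Mei, Omar, Yusuf, Dmitri.
Sana starts before Elena ends → Elena and Sana overlap.
Amara starts exactly when Elena ends (back-to-back, no overlap), so nothing later overlaps Elena either.
Amara starts before Sana ends → Sana and Amara overlap.
Jonas starts exactly when Sana ends (back-to-back, no overlap), so nothing later overlaps Sana either.
Jonas starts before Amara ends → Amara and Jonas overlap.
Marcus starts after Amara ends, so nothing later overlaps Amara either.
Marcus starts exactly when Jonas ends (back-to-back, no overlap), so nothing later overlaps Jonas either.
Mei starts before Marcus ends → Marcus and Mei overlap.
Omar starts after Marcus ends, so nothing later overlaps Marcus either.
Omar starts before Mei ends → Mei and Omar overlap.
Yusuf starts after Mei ends, so nothing later overlaps Mei either.
Yusuf starts exactly when Omar ends (back-to-back, no overlap), so nothing later overlaps Omar either.
Dmitri starts after Yusuf ends.
Overlapping pairs: Amara & Jonas, Amara & Sana, Elena & Sana, Marcus & Mei, Mei & Omar — 5 in total.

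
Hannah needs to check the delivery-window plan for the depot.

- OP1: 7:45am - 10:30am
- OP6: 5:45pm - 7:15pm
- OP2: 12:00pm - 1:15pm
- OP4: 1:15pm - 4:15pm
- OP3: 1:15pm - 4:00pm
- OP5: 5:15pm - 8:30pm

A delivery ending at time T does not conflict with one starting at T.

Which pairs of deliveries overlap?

OP3 & OP4, OP5 & OP6

Sorted by start: OP1, OP2, OP3, OP4, OP5, OP6.
OP2 starts after OP1 ends — done with OP1.
OP3 starts exactly when OP2 ends (back-to-back, no overlap) — done with OP2.
OP4 starts before OP3 ends → OP3 and OP4 overlap.
OP5 starts after OP3 ends — done with OP3.
OP5 starts after OP4 ends — done with OP4.
OP6 starts before OP5 ends → OP5 and OP6 overlap.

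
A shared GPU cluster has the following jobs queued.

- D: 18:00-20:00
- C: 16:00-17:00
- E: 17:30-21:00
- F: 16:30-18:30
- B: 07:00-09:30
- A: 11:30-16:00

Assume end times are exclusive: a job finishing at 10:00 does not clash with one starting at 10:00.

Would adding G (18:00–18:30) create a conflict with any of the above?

Yes — it overlaps D, E, F

B: ends 09:30 at or before G starts 18:00 → clear.
A: ends 16:00 at or before G starts 18:00 → clear.
C: ends 17:00 at or before G starts 18:00 → clear.
F: starts 16:30 before G ends 18:30, and ends 18:30 after G starts 18:00 → overlap.
E: starts 17:30 before G ends 18:30, and ends 21:00 after G starts 18:00 → overlap.
D: starts 18:00 before G ends 18:30, and ends 20:00 after G starts 18:00 → overlap.
G overlaps D, E, F.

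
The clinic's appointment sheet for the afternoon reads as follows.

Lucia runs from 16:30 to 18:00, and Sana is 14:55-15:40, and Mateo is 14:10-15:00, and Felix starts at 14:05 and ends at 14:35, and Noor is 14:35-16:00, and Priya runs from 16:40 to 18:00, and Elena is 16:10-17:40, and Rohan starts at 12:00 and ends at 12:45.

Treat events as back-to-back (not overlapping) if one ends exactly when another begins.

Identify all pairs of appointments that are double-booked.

Sorted by start: Rohan, Felix, Mateo, Noor, Sana, Elena, Lucia, Priya.
Felix starts after Rohan ends — done with Rohan.
Mateo starts before Felix ends → Felix and Mateo overlap.
Noor starts exactly when Felix ends (back-to-back, no overlap) — done with Felix.
Noor starts before Mateo ends → Mateo and Noor overlap.
Sana starts before Mateo ends → Mateo and Sana overlap.
Elena starts after Mateo ends — done with Mateo.
Sana starts before Noor ends → Noor and Sana overlap.
Elena starts after Noor ends — done with Noor.
Elena starts after Sana ends — done with Sana.
Lucia starts before Elena ends → Elena and Lucia overlap.
Priya starts before Elena ends → Elena and Priya overlap.
Priya starts before Lucia ends → Lucia and Priya overlap.

Elena & Lucia, Elena & Priya, Felix & Mateo, Lucia & Priya, Mateo & Noor, Mateo & Sana, Noor & Sana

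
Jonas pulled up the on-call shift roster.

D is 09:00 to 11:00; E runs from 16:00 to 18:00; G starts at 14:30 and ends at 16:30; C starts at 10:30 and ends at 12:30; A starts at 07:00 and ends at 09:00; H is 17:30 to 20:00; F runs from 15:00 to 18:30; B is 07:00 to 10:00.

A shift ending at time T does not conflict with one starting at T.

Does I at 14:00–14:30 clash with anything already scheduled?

No — it doesn't clash with anything

A: ends 09:00 at or before I starts 14:00 → clear.
B: ends 10:00 at or before I starts 14:00 → clear.
D: ends 11:00 at or before I starts 14:00 → clear.
C: ends 12:30 at or before I starts 14:00 → clear.
G: starts 14:30 at or after I ends 14:30 → clear.
F: starts 15:00 at or after I ends 14:30 → clear.
E: starts 16:00 at or after I ends 14:30 → clear.
H: starts 17:30 at or after I ends 14:30 → clear.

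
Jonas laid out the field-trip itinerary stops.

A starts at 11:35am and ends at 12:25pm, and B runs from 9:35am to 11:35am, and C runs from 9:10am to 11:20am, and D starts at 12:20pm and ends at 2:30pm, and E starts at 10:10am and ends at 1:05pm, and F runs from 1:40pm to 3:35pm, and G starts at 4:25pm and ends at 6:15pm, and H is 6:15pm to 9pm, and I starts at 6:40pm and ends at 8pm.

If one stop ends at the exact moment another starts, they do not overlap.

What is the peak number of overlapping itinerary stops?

Sweep the timeline, counting +1 at each start and −1 at each end (ends before starts at a tie):
9:10am start C → 1
9:35am start B → 2
10:10am start E → 3
11:20am end C → 2
11:35am end B → 1
11:35am start A → 2
12:20pm start D → 3
12:25pm end A → 2
1:05pm end E → 1
1:40pm start F → 2
2:30pm end D → 1
3:35pm end F → 0
4:25pm start G → 1
6:15pm end G → 0
6:15pm start H → 1
6:40pm start I → 2
8pm end I → 1
9pm end H → 0
Peak is 3, at 10:10am (B, C, E).

3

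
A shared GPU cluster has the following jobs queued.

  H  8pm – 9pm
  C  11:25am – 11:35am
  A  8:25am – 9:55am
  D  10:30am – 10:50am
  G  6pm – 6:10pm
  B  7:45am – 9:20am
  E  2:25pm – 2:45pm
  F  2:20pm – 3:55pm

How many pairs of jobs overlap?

Sorted by start: B, A, D, C, F, E, G, H.
A starts before B ends → B and A overlap.
D starts after B ends, so B has no further overlaps.
D starts after A ends, so A has no further overlaps.
C starts after D ends, so D has no further overlaps.
F starts after C ends, so C has no further overlaps.
E starts before F ends → F and E overlap.
G starts after F ends, so F has no further overlaps.
G starts after E ends, so E has no further overlaps.
H starts after G ends.
Overlapping pairs: A & B, E & F — 2 in total.

2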